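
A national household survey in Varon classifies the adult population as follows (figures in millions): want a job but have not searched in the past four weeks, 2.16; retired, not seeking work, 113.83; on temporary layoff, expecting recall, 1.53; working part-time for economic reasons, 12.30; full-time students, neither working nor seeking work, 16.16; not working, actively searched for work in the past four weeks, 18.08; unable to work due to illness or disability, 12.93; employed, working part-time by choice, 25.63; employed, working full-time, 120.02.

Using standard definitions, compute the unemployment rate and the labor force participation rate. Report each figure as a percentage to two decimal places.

Employed = 12.30 + 25.63 + 120.02 = 157.95 million (anyone who worked, including part-time for economic reasons, counts as employed).
Unemployed = 1.53 + 18.08 = 19.61 million (jobless and actively searching, or on temporary layoff).
Labor force = 157.95 + 19.61 = 177.56 million.
Not in labor force = 2.16 + 113.83 + 16.16 + 12.93 = 145.08 million (those not working and not actively searching are outside the labor force — including those who want a job but have given up searching).
Civilian working-age population = 177.56 + 145.08 = 322.64 million.
Unemployment rate = 19.61 / 177.56 = 11.04%.
Labor force participation rate = 177.56 / 322.64 = 55.03%.

Unemployment rate ≈ 11.04%; labor force participation rate ≈ 55.03%.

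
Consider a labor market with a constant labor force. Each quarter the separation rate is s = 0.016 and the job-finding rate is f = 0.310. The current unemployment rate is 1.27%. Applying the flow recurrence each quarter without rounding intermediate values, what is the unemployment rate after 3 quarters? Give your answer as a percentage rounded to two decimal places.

Unemployment rate after three quarters ≈ 3.79%.

With a fixed labor force, u_{t+1} = u_t + s·(1−u_t) − f·u_t = u_t·(1−s−f) + s.
Here 1−s−f = 0.674 and s = 0.016.
u_1 = 0.012700 × 0.674 + 0.016 = 0.024560.
u_2 = 0.024560 × 0.674 + 0.016 = 0.032553.
u_3 = 0.032553 × 0.674 + 0.016 = 0.037941.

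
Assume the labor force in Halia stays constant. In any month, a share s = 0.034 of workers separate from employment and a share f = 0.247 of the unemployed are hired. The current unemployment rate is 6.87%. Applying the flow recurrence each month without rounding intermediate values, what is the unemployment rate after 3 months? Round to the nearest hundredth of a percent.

Unemployment rate after three months ≈ 10.16%.

With a fixed labor force, u_{t+1} = u_t + s·(1−u_t) − f·u_t = u_t·(1−s−f) + s.
Here 1−s−f = 0.719 and s = 0.034.
u_1 = 0.068700 × 0.719 + 0.034 = 0.083395.
u_2 = 0.083395 × 0.719 + 0.034 = 0.093961.
u_3 = 0.093961 × 0.719 + 0.034 = 0.101558.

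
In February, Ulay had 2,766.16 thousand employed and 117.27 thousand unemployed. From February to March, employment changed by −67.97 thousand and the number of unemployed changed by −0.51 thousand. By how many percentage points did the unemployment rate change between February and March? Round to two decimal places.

The unemployment rate changed by +0.08 percentage points.

February: labor force = 2,766.16 + 117.27 = 2,883.43; u = 117.27/2,883.43 = 4.07%.
March: labor force = 2,698.19 + 116.76 = 2,814.95; u = 116.76/2,814.95 = 4.15%.
Change = 4.15% − 4.07% = +0.08 pp.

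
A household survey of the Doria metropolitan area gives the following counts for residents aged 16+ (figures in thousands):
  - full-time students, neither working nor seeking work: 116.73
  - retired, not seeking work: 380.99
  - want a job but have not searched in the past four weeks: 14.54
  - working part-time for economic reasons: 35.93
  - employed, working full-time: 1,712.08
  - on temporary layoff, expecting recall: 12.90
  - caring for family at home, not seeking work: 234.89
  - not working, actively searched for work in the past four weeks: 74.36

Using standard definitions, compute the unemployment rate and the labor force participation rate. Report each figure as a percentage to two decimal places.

Employed = 35.93 + 1,712.08 = 1,748.01 thousand (anyone who worked, including part-time for economic reasons, counts as employed).
Unemployed = 12.90 + 74.36 = 87.26 thousand (jobless and actively searching, or on temporary layoff).
Labor force = 1,748.01 + 87.26 = 1,835.27 thousand.
Not in labor force = 116.73 + 380.99 + 14.54 + 234.89 = 747.15 thousand (those not working and not actively searching are outside the labor force — including those who want a job but have given up searching).
Civilian working-age population = 1,835.27 + 747.15 = 2,582.42 thousand.
Unemployment rate = 87.26 / 1,835.27 = 4.75%.
Labor force participation rate = 1,835.27 / 2,582.42 = 71.07%.

Unemployment rate ≈ 4.75%; labor force participation rate ≈ 71.07%.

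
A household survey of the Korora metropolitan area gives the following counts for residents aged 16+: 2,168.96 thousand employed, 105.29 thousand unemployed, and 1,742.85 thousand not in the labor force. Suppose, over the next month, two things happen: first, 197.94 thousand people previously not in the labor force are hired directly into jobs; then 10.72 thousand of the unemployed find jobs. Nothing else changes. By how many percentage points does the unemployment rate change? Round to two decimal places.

The unemployment rate changes by −0.80 percentage points.

Initially, labor force = 2,168.96 + 105.29 = 2,274.25 thousand, so u = 105.29/2,274.25 = 4.63%.
After the first change, employed and labor force both rise by 197.94; unemployed unchanged → E = 2,366.90, U = 105.29, labor force = 2,472.19 thousand.
After the second change, unemployed falls and employed rises by 10.72; labor force unchanged → E = 2,377.62, U = 94.57, labor force = 2,472.19 thousand.
New unemployment rate = 94.57 / 2,472.19 = 3.83%.
Change = 3.83% − 4.63% = −0.80 percentage points.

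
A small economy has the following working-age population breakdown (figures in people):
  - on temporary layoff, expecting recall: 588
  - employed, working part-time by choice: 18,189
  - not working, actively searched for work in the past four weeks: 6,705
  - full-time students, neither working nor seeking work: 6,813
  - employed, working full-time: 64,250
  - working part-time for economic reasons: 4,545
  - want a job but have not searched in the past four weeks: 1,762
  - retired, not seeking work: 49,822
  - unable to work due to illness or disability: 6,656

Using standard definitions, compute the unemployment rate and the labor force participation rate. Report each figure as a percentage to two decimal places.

Unemployment rate ≈ 7.74%; labor force participation rate ≈ 59.17%.

Employed = 18,189 + 64,250 + 4,545 = 86,984 (anyone who worked, including part-time for economic reasons, counts as employed).
Unemployed = 588 + 6,705 = 7,293 (jobless and actively searching, or on temporary layoff).
Labor force = 86,984 + 7,293 = 94,277.
Not in labor force = 6,813 + 1,762 + 49,822 + 6,656 = 65,053 (those not working and not actively searching are outside the labor force — including those who want a job but have given up searching).
Civilian working-age population = 94,277 + 65,053 = 159,330.
Unemployment rate = 7,293 / 94,277 = 7.74%.
Labor force participation rate = 94,277 / 159,330 = 59.17%.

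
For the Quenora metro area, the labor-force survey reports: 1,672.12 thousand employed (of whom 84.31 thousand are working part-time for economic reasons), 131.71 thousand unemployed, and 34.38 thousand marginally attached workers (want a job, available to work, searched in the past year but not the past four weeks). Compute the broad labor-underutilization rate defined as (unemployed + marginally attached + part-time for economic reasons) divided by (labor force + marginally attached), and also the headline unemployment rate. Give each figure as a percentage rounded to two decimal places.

Labor force = 1,672.12 + 131.71 = 1,803.83 thousand.
Numerator = 131.71 + 34.38 + 84.31 = 250.40 thousand.
Denominator = 1,803.83 + 34.38 = 1,838.21 thousand.
Broad rate = 250.40 / 1,838.21 = 13.62%.
Headline unemployment rate = 131.71 / 1,803.83 = 7.30%.

Broad underutilization rate ≈ 13.62%; headline unemployment rate ≈ 7.30%.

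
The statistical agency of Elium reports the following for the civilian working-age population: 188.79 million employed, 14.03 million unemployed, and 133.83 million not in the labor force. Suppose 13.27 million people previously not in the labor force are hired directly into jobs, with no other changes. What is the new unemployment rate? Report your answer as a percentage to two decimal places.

New unemployment rate ≈ 6.49%.

Initially, labor force = 188.79 + 14.03 = 202.82 million, so u = 14.03/202.82 = 6.92%.
After the change, employed and labor force both rise by 13.27; unemployed unchanged → E = 202.06, U = 14.03, labor force = 216.09 million.
New unemployment rate = 14.03 / 216.09 = 6.49%.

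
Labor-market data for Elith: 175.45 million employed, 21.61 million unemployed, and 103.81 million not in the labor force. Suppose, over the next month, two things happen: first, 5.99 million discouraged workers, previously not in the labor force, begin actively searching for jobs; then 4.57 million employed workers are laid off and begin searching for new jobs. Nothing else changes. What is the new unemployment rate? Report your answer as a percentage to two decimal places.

New unemployment rate ≈ 15.84%.

Initially, labor force = 175.45 + 21.61 = 197.06 million, so u = 21.61/197.06 = 10.97%.
After the first change, unemployed and labor force both rise by 5.99 → E = 175.45, U = 27.60, labor force = 203.05 million.
After the second change, employed falls and unemployed rises by 4.57; labor force unchanged → E = 170.88, U = 32.17, labor force = 203.05 million.
New unemployment rate = 32.17 / 203.05 = 15.84%.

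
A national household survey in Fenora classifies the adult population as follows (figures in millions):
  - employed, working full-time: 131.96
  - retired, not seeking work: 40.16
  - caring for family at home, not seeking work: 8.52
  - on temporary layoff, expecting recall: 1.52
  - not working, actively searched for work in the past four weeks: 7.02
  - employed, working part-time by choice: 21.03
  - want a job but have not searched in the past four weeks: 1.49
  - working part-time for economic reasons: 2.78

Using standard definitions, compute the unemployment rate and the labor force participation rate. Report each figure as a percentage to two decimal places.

Unemployment rate ≈ 5.20%; labor force participation rate ≈ 76.61%.

Employed = 131.96 + 21.03 + 2.78 = 155.77 million (anyone who worked, including part-time for economic reasons, counts as employed).
Unemployed = 1.52 + 7.02 = 8.54 million (jobless and actively searching, or on temporary layoff).
Labor force = 155.77 + 8.54 = 164.31 million.
Not in labor force = 40.16 + 8.52 + 1.49 = 50.17 million (those not working and not actively searching are outside the labor force — including those who want a job but have given up searching).
Civilian working-age population = 164.31 + 50.17 = 214.48 million.
Unemployment rate = 8.54 / 164.31 = 5.20%.
Labor force participation rate = 164.31 / 214.48 = 76.61%.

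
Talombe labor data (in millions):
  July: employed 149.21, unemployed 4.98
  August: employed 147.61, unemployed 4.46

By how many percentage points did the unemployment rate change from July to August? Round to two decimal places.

July: labor force = 149.21 + 4.98 = 154.19; u = 4.98/154.19 = 3.23%.
August: labor force = 147.61 + 4.46 = 152.07; u = 4.46/152.07 = 2.93%.
Change = 2.93% − 3.23% = −0.30 pp.

The unemployment rate changed by −0.30 percentage points.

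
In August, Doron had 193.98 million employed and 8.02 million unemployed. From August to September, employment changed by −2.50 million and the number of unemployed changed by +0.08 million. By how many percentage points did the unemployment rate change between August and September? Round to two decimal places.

August: labor force = 193.98 + 8.02 = 202.00; u = 8.02/202.00 = 3.97%.
September: labor force = 191.48 + 8.10 = 199.58; u = 8.10/199.58 = 4.06%.
Change = 4.06% − 3.97% = +0.09 pp.

The unemployment rate changed by +0.09 percentage points.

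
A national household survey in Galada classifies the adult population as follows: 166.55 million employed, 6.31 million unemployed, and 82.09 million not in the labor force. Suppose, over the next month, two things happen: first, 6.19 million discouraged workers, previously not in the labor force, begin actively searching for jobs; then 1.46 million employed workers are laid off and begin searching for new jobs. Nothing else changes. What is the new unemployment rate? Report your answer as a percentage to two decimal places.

Initially, labor force = 166.55 + 6.31 = 172.86 million, so u = 6.31/172.86 = 3.65%.
After the first change, unemployed and labor force both rise by 6.19 → E = 166.55, U = 12.50, labor force = 179.05 million.
After the second change, employed falls and unemployed rises by 1.46; labor force unchanged → E = 165.09, U = 13.96, labor force = 179.05 million.
New unemployment rate = 13.96 / 179.05 = 7.80%.

New unemployment rate ≈ 7.80%.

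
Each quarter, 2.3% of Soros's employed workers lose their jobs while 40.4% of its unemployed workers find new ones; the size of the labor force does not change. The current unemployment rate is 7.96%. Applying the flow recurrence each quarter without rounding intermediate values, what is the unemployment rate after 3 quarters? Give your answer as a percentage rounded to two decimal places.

Unemployment rate after three quarters ≈ 5.87%.

With a fixed labor force, u_{t+1} = u_t + s·(1−u_t) − f·u_t = u_t·(1−s−f) + s.
Here 1−s−f = 0.573 and s = 0.023.
u_1 = 0.079600 × 0.573 + 0.023 = 0.068611.
u_2 = 0.068611 × 0.573 + 0.023 = 0.062314.
u_3 = 0.062314 × 0.573 + 0.023 = 0.058706.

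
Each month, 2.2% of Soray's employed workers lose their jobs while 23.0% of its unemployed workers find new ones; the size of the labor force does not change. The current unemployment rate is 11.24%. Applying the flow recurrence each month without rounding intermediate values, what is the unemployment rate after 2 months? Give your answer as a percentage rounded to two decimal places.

With a fixed labor force, u_{t+1} = u_t + s·(1−u_t) − f·u_t = u_t·(1−s−f) + s.
Here 1−s−f = 0.748 and s = 0.022.
u_1 = 0.112400 × 0.748 + 0.022 = 0.106075.
u_2 = 0.106075 × 0.748 + 0.022 = 0.101344.

Unemployment rate after two months ≈ 10.13%.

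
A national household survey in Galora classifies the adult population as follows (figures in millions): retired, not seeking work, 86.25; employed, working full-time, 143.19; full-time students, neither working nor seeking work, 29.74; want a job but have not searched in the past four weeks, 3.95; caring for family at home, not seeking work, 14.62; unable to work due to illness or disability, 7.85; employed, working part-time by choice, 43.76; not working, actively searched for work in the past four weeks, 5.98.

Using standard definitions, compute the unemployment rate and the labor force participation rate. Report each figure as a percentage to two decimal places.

Employed = 143.19 + 43.76 = 186.95 million.
Unemployed = 5.98 million.
Labor force = 186.95 + 5.98 = 192.93 million.
Not in labor force = 86.25 + 29.74 + 3.95 + 14.62 + 7.85 = 142.41 million (those not working and not actively searching are outside the labor force — including those who want a job but have given up searching).
Civilian working-age population = 192.93 + 142.41 = 335.34 million.
Unemployment rate = 5.98 / 192.93 = 3.10%.
Labor force participation rate = 192.93 / 335.34 = 57.53%.

Unemployment rate ≈ 3.10%; labor force participation rate ≈ 57.53%.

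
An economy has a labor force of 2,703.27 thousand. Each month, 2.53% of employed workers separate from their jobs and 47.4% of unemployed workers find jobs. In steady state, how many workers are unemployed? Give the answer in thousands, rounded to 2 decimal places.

About 136.98 thousand are unemployed in steady state.

Steady-state unemployment rate u* = s/(s+f) = 2.53/(2.53+47.4) = 0.050671.
Unemployed = u* × labor force = 0.050671 × 2,703.27 ≈ 136.98 thousand.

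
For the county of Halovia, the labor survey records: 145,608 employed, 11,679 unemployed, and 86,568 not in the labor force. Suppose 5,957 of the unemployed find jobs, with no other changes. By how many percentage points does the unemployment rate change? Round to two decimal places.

Initially, labor force = 145,608 + 11,679 = 157,287, so u = 11,679/157,287 = 7.43%.
After the change, unemployed falls and employed rises by 5,957; labor force unchanged → E = 151,565, U = 5,722, labor force = 157,287.
New unemployment rate = 5,722 / 157,287 = 3.64%.
Change = 3.64% − 7.43% = −3.79 percentage points.

The unemployment rate changes by −3.79 percentage points.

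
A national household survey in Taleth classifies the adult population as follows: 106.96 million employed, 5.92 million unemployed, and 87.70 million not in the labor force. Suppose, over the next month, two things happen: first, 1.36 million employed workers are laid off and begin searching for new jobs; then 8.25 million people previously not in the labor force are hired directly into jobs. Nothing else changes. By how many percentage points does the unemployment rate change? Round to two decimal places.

The unemployment rate changes by +0.77 percentage points.

Initially, labor force = 106.96 + 5.92 = 112.88 million, so u = 5.92/112.88 = 5.24%.
After the first change, employed falls and unemployed rises by 1.36; labor force unchanged → E = 105.60, U = 7.28, labor force = 112.88 million.
After the second change, employed and labor force both rise by 8.25; unemployed unchanged → E = 113.85, U = 7.28, labor force = 121.13 million.
New unemployment rate = 7.28 / 121.13 = 6.01%.
Change = 6.01% − 5.24% = +0.77 percentage points.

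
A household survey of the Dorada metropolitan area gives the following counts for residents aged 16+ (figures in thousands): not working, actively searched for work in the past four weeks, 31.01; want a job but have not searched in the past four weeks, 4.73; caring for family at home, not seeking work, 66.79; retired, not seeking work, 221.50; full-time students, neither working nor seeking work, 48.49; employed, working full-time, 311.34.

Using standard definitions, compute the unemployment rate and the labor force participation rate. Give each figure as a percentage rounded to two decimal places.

Employed = 311.34 thousand.
Unemployed = 31.01 thousand.
Labor force = 311.34 + 31.01 = 342.35 thousand.
Not in labor force = 4.73 + 66.79 + 221.50 + 48.49 = 341.51 thousand (those not working and not actively searching are outside the labor force — including those who want a job but have given up searching).
Civilian working-age population = 342.35 + 341.51 = 683.86 thousand.
Unemployment rate = 31.01 / 342.35 = 9.06%.
Labor force participation rate = 342.35 / 683.86 = 50.06%.

Unemployment rate ≈ 9.06%; labor force participation rate ≈ 50.06%.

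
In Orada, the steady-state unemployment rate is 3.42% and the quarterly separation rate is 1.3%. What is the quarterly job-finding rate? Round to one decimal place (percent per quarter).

Job-finding rate ≈ 36.7% per quarter.

From u* = s/(s+f): f = s·(1−u)/u.
f = 1.3 × (1 − 0.0342) / 0.0342 = 1.2555 / 0.0342 ≈ 36.7% per quarter.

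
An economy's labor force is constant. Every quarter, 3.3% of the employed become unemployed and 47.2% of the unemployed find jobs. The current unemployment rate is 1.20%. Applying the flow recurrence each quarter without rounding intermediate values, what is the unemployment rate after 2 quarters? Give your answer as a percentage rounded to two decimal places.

Unemployment rate after two quarters ≈ 5.23%.

With a fixed labor force, u_{t+1} = u_t + s·(1−u_t) − f·u_t = u_t·(1−s−f) + s.
Here 1−s−f = 0.495 and s = 0.033.
u_1 = 0.012000 × 0.495 + 0.033 = 0.038940.
u_2 = 0.038940 × 0.495 + 0.033 = 0.052275.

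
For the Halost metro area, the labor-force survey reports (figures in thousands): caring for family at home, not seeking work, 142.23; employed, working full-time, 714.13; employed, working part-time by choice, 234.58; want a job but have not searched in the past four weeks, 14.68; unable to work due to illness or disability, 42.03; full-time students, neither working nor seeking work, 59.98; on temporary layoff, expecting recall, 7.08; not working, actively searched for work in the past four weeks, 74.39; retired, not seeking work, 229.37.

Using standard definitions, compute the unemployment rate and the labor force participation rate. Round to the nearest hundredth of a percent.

Unemployment rate ≈ 7.91%; labor force participation rate ≈ 67.84%.

Employed = 714.13 + 234.58 = 948.71 thousand.
Unemployed = 7.08 + 74.39 = 81.47 thousand (jobless and actively searching, or on temporary layoff).
Labor force = 948.71 + 81.47 = 1,030.18 thousand.
Not in labor force = 142.23 + 14.68 + 42.03 + 59.98 + 229.37 = 488.29 thousand (those not working and not actively searching are outside the labor force — including those who want a job but have given up searching).
Civilian working-age population = 1,030.18 + 488.29 = 1,518.47 thousand.
Unemployment rate = 81.47 / 1,030.18 = 7.91%.
Labor force participation rate = 1,030.18 / 1,518.47 = 67.84%.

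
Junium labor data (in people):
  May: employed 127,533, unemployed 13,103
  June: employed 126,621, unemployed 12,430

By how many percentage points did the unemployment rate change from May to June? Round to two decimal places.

May: labor force = 127,533 + 13,103 = 140,636; u = 13,103/140,636 = 9.32%.
June: labor force = 126,621 + 12,430 = 139,051; u = 12,430/139,051 = 8.94%.
Change = 8.94% − 9.32% = −0.38 pp.

The unemployment rate changed by −0.38 percentage points.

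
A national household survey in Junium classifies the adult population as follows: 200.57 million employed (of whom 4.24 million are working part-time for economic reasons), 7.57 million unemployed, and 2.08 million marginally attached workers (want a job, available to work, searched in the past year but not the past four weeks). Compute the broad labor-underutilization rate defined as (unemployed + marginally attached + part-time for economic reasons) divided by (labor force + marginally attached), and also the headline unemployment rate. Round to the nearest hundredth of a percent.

Labor force = 200.57 + 7.57 = 208.14 million.
Numerator = 7.57 + 2.08 + 4.24 = 13.89 million.
Denominator = 208.14 + 2.08 = 210.22 million.
Broad rate = 13.89 / 210.22 = 6.61%.
Headline unemployment rate = 7.57 / 208.14 = 3.64%.

Broad underutilization rate ≈ 6.61%; headline unemployment rate ≈ 3.64%.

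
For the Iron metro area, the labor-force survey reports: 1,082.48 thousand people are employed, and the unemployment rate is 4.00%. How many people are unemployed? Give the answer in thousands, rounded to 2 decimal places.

Let U be the number unemployed. The labor force is E + U, and U/(E+U) = 0.0400.
So U = 0.0400 × 1,082.48 / (1 − 0.0400) = 43.2992 / 0.9600 ≈ 45.10 thousand.

About 45.10 thousand are unemployed.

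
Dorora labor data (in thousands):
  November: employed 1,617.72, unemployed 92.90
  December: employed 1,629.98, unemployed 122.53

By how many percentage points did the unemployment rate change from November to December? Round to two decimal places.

November: labor force = 1,617.72 + 92.90 = 1,710.62; u = 92.90/1,710.62 = 5.43%.
December: labor force = 1,629.98 + 122.53 = 1,752.51; u = 122.53/1,752.51 = 6.99%.
Change = 6.99% − 5.43% = +1.56 pp.

The unemployment rate changed by +1.56 percentage points.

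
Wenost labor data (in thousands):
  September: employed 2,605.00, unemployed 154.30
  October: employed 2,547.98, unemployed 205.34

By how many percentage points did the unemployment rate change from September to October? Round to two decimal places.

September: labor force = 2,605.00 + 154.30 = 2,759.30; u = 154.30/2,759.30 = 5.59%.
October: labor force = 2,547.98 + 205.34 = 2,753.32; u = 205.34/2,753.32 = 7.46%.
Change = 7.46% − 5.59% = +1.87 pp.

The unemployment rate changed by +1.87 percentage points.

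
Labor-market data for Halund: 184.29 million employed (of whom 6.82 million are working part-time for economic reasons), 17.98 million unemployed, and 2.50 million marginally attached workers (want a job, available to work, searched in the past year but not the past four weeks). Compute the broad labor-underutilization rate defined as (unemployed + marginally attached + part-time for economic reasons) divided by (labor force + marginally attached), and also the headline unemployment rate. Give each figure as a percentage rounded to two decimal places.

Broad underutilization rate ≈ 13.33%; headline unemployment rate ≈ 8.89%.

Labor force = 184.29 + 17.98 = 202.27 million.
Numerator = 17.98 + 2.50 + 6.82 = 27.30 million.
Denominator = 202.27 + 2.50 = 204.77 million.
Broad rate = 27.30 / 204.77 = 13.33%.
Headline unemployment rate = 17.98 / 202.27 = 8.89%.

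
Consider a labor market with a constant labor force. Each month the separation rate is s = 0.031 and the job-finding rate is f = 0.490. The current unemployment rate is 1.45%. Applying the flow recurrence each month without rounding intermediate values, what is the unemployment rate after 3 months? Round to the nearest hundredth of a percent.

With a fixed labor force, u_{t+1} = u_t + s·(1−u_t) − f·u_t = u_t·(1−s−f) + s.
Here 1−s−f = 0.479 and s = 0.031.
u_1 = 0.014500 × 0.479 + 0.031 = 0.037946.
u_2 = 0.037946 × 0.479 + 0.031 = 0.049176.
u_3 = 0.049176 × 0.479 + 0.031 = 0.054555.

Unemployment rate after three months ≈ 5.46%.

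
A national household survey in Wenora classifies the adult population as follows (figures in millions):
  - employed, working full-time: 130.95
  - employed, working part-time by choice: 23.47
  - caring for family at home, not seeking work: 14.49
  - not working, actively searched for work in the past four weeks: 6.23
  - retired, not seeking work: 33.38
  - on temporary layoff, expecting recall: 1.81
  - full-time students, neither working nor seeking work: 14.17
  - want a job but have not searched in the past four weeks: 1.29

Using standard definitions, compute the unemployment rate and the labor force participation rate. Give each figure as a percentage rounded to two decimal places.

Unemployment rate ≈ 4.95%; labor force participation rate ≈ 71.95%.

Employed = 130.95 + 23.47 = 154.42 million.
Unemployed = 6.23 + 1.81 = 8.04 million (jobless and actively searching, or on temporary layoff).
Labor force = 154.42 + 8.04 = 162.46 million.
Not in labor force = 14.49 + 33.38 + 14.17 + 1.29 = 63.33 million (those not working and not actively searching are outside the labor force — including those who want a job but have given up searching).
Civilian working-age population = 162.46 + 63.33 = 225.79 million.
Unemployment rate = 8.04 / 162.46 = 4.95%.
Labor force participation rate = 162.46 / 225.79 = 71.95%.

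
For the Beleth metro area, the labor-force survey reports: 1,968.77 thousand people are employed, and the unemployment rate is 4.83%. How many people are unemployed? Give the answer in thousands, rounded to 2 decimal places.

About 99.92 thousand are unemployed.

Let U be the number unemployed. The labor force is E + U, and U/(E+U) = 0.0483.
So U = 0.0483 × 1,968.77 / (1 − 0.0483) = 95.0916 / 0.9517 ≈ 99.92 thousand.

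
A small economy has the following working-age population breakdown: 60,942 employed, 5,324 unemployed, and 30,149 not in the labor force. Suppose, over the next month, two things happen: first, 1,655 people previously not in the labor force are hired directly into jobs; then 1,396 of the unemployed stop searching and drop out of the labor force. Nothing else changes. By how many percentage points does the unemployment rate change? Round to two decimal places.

Initially, labor force = 60,942 + 5,324 = 66,266, so u = 5,324/66,266 = 8.03%.
After the first change, employed and labor force both rise by 1,655; unemployed unchanged → E = 62,597, U = 5,324, labor force = 67,921.
After the second change, unemployed and labor force both fall by 1,396 → E = 62,597, U = 3,928, labor force = 66,525.
New unemployment rate = 3,928 / 66,525 = 5.90%.
Change = 5.90% − 8.03% = −2.13 percentage points.

The unemployment rate changes by −2.13 percentage points.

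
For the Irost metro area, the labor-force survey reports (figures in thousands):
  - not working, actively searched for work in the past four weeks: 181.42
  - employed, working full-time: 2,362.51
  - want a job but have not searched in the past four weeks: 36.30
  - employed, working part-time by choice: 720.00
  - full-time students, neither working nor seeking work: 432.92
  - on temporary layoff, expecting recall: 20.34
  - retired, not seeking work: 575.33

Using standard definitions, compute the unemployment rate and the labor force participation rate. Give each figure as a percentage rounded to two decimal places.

Employed = 2,362.51 + 720.00 = 3,082.51 thousand.
Unemployed = 181.42 + 20.34 = 201.76 thousand (jobless and actively searching, or on temporary layoff).
Labor force = 3,082.51 + 201.76 = 3,284.27 thousand.
Not in labor force = 36.30 + 432.92 + 575.33 = 1,044.55 thousand (those not working and not actively searching are outside the labor force — including those who want a job but have given up searching).
Civilian working-age population = 3,284.27 + 1,044.55 = 4,328.82 thousand.
Unemployment rate = 201.76 / 3,284.27 = 6.14%.
Labor force participation rate = 3,284.27 / 4,328.82 = 75.87%.

Unemployment rate ≈ 6.14%; labor force participation rate ≈ 75.87%.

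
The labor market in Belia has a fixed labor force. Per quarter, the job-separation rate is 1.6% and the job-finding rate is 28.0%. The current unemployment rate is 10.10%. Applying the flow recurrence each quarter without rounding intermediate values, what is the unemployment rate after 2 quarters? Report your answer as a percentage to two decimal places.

With a fixed labor force, u_{t+1} = u_t + s·(1−u_t) − f·u_t = u_t·(1−s−f) + s.
Here 1−s−f = 0.704 and s = 0.016.
u_1 = 0.101000 × 0.704 + 0.016 = 0.087104.
u_2 = 0.087104 × 0.704 + 0.016 = 0.077321.

Unemployment rate after two quarters ≈ 7.73%.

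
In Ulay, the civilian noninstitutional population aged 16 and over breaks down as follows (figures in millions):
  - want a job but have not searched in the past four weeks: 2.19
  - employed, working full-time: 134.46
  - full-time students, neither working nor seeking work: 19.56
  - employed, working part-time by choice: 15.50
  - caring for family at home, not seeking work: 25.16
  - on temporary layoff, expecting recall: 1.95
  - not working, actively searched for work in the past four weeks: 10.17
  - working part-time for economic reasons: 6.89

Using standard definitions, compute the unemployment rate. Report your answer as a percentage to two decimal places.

Employed = 134.46 + 15.50 + 6.89 = 156.85 million (anyone who worked, including part-time for economic reasons, counts as employed).
Unemployed = 1.95 + 10.17 = 12.12 million (jobless and actively searching, or on temporary layoff).
Labor force = 156.85 + 12.12 = 168.97 million.
Unemployment rate = 12.12 / 168.97 = 7.17%.

Unemployment rate ≈ 7.17%.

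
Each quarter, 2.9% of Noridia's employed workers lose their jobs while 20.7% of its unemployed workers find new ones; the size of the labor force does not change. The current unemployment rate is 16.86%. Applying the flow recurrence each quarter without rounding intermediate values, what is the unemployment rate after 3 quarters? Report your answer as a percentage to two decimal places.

With a fixed labor force, u_{t+1} = u_t + s·(1−u_t) − f·u_t = u_t·(1−s−f) + s.
Here 1−s−f = 0.764 and s = 0.029.
u_1 = 0.168600 × 0.764 + 0.029 = 0.157810.
u_2 = 0.157810 × 0.764 + 0.029 = 0.149567.
u_3 = 0.149567 × 0.764 + 0.029 = 0.143269.

Unemployment rate after three quarters ≈ 14.33%.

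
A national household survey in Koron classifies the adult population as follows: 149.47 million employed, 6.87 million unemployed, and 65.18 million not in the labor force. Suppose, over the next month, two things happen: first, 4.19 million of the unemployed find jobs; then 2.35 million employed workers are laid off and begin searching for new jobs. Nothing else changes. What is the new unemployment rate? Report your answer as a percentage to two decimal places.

Initially, labor force = 149.47 + 6.87 = 156.34 million, so u = 6.87/156.34 = 4.39%.
After the first change, unemployed falls and employed rises by 4.19; labor force unchanged → E = 153.66, U = 2.68, labor force = 156.34 million.
After the second change, employed falls and unemployed rises by 2.35; labor force unchanged → E = 151.31, U = 5.03, labor force = 156.34 million.
New unemployment rate = 5.03 / 156.34 = 3.22%.

New unemployment rate ≈ 3.22%.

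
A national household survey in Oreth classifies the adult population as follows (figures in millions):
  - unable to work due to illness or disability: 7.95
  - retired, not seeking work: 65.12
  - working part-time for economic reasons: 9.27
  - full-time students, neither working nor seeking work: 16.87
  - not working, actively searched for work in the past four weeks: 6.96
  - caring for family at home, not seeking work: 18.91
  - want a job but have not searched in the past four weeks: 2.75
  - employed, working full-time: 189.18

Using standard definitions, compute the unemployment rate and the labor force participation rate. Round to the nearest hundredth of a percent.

Unemployment rate ≈ 3.39%; labor force participation rate ≈ 64.80%.

Employed = 9.27 + 189.18 = 198.45 million (anyone who worked, including part-time for economic reasons, counts as employed).
Unemployed = 6.96 million.
Labor force = 198.45 + 6.96 = 205.41 million.
Not in labor force = 7.95 + 65.12 + 16.87 + 18.91 + 2.75 = 111.60 million (those not working and not actively searching are outside the labor force — including those who want a job but have given up searching).
Civilian working-age population = 205.41 + 111.60 = 317.01 million.
Unemployment rate = 6.96 / 205.41 = 3.39%.
Labor force participation rate = 205.41 / 317.01 = 64.80%.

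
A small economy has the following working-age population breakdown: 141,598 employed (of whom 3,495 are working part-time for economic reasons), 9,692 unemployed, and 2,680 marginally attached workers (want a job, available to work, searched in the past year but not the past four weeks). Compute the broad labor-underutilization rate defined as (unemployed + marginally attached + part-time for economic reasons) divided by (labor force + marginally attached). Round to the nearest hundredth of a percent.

Broad underutilization rate ≈ 10.31%.

Labor force = 141,598 + 9,692 = 151,290.
Numerator = 9,692 + 2,680 + 3,495 = 15,867.
Denominator = 151,290 + 2,680 = 153,970.
Broad rate = 15,867 / 153,970 = 10.31%.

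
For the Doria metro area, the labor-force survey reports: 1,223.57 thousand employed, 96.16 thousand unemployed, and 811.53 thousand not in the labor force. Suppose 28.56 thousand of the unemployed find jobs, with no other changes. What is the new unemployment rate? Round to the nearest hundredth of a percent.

New unemployment rate ≈ 5.12%.

Initially, labor force = 1,223.57 + 96.16 = 1,319.73 thousand, so u = 96.16/1,319.73 = 7.29%.
After the change, unemployed falls and employed rises by 28.56; labor force unchanged → E = 1,252.13, U = 67.60, labor force = 1,319.73 thousand.
New unemployment rate = 67.60 / 1,319.73 = 5.12%.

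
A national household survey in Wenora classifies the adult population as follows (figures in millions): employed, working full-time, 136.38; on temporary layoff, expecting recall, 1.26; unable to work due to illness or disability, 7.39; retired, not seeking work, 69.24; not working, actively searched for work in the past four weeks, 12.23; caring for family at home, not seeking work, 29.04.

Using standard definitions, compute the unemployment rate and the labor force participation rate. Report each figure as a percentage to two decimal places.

Unemployment rate ≈ 9.00%; labor force participation rate ≈ 58.65%.

Employed = 136.38 million.
Unemployed = 1.26 + 12.23 = 13.49 million (jobless and actively searching, or on temporary layoff).
Labor force = 136.38 + 13.49 = 149.87 million.
Not in labor force = 7.39 + 69.24 + 29.04 = 105.67 million (those not working and not actively searching are outside the labor force).
Civilian working-age population = 149.87 + 105.67 = 255.54 million.
Unemployment rate = 13.49 / 149.87 = 9.00%.
Labor force participation rate = 149.87 / 255.54 = 58.65%.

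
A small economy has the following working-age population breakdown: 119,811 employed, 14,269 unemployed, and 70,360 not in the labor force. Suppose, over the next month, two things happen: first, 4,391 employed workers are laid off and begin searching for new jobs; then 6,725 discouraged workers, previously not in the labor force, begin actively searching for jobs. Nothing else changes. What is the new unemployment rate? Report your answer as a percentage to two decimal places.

New unemployment rate ≈ 18.03%.

Initially, labor force = 119,811 + 14,269 = 134,080, so u = 14,269/134,080 = 10.64%.
After the first change, employed falls and unemployed rises by 4,391; labor force unchanged → E = 115,420, U = 18,660, labor force = 134,080.
After the second change, unemployed and labor force both rise by 6,725 → E = 115,420, U = 25,385, labor force = 140,805.
New unemployment rate = 25,385 / 140,805 = 18.03%.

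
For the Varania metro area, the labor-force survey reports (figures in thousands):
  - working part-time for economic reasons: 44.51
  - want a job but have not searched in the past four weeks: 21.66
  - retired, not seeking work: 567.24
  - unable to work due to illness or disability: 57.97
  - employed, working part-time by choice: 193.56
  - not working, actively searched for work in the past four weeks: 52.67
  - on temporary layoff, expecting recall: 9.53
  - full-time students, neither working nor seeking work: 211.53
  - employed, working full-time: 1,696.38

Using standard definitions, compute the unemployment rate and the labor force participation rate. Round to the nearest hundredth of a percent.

Unemployment rate ≈ 3.12%; labor force participation rate ≈ 69.93%.

Employed = 44.51 + 193.56 + 1,696.38 = 1,934.45 thousand (anyone who worked, including part-time for economic reasons, counts as employed).
Unemployed = 52.67 + 9.53 = 62.20 thousand (jobless and actively searching, or on temporary layoff).
Labor force = 1,934.45 + 62.20 = 1,996.65 thousand.
Not in labor force = 21.66 + 567.24 + 57.97 + 211.53 = 858.40 thousand (those not working and not actively searching are outside the labor force — including those who want a job but have given up searching).
Civilian working-age population = 1,996.65 + 858.40 = 2,855.05 thousand.
Unemployment rate = 62.20 / 1,996.65 = 3.12%.
Labor force participation rate = 1,996.65 / 2,855.05 = 69.93%.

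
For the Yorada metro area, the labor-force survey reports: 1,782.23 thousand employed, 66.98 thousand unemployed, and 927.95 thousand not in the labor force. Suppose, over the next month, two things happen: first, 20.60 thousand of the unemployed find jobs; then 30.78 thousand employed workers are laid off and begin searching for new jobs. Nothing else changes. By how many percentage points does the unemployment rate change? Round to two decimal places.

The unemployment rate changes by +0.55 percentage points.

Initially, labor force = 1,782.23 + 66.98 = 1,849.21 thousand, so u = 66.98/1,849.21 = 3.62%.
After the first change, unemployed falls and employed rises by 20.60; labor force unchanged → E = 1,802.83, U = 46.38, labor force = 1,849.21 thousand.
After the second change, employed falls and unemployed rises by 30.78; labor force unchanged → E = 1,772.05, U = 77.16, labor force = 1,849.21 thousand.
New unemployment rate = 77.16 / 1,849.21 = 4.17%.
Change = 4.17% − 3.62% = +0.55 percentage points.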